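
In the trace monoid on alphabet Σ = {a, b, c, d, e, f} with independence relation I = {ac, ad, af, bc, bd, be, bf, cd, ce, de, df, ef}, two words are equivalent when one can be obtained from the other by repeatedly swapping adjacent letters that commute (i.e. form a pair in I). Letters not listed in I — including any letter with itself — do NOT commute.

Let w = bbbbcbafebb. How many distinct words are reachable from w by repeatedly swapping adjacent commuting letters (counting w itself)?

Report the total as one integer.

#0=b has no predecessor
#1=b depends on [0:b]
#2=b depends on [1:b]
#3=b depends on [2:b]
#4=c has no predecessor
#5=b depends on [3:b]
#6=a depends on [5:b]
#7=f depends on [4:c]
#8=e depends on [6:a]
#9=b depends on [6:a]
#10=b depends on [9:b]
sources: [0:b, 4:c]
N(rest) = Σ N(rest − s) over sources s of rest; N(one piece) = 1:
  size 1 → [7]=1  [8]=1  [10]=1
  size 2 → [4,7]=1  [7,8]=2  [7,10]=2  [8,10]=2  [9,10]=1
  size 3 → [4,7,8]=3  [4,7,10]=3  [7,8,10]=6  [7,9,10]=3  [8,9,10]=3
  size 4 → [4,7,8,10]=12  [4,7,9,10]=6  [6,8,9,10]=3  [7,8,9,10]=12
  size 5 → [4,7,8,9,10]=30  [5,6,8,9,10]=3  [6,7,8,9,10]=15
  size 6 → [3,5,6,8,9,10]=3  [4,6,7,8,9,10]=45  [5,6,7,8,9,10]=18
  size 7 → [2,3,5,6,8,9,10]=3  [3,5,6,7,8,9,10]=21  [4,5,6,7,8,9,10]=63
  size 8 → [1,2,3,5,6,8,9,10]=3  [2,3,5,6,7,8,9,10]=24  [3,4,5,6,7,8,9,10]=84
  size 9 → [0,1,2,3,5,6,8,9,10]=3  [1,2,3,5,6,7,8,9,10]=27  [2,3,4,5,6,7,8,9,10]=108
  first=0(b) contributes 135
  first=4(c) contributes 30
|[w]| = 165

165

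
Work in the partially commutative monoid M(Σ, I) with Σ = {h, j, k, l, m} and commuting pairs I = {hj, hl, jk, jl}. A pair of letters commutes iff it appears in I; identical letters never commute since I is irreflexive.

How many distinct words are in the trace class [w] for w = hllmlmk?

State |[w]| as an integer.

3

0(h) covers ∅
1(l) covers ∅
2(l) covers 1:l
3(m) covers 0:h, 2:l
4(l) covers 3:m
5(m) covers 4:l
6(k) covers 5:m
floor of heap: 0:h, 1:l
completions by unplaced set U, small U first (add the entries for U minus each lowest piece of U):
  |U|=1: {6}:1
  |U|=2: {5,6}:1
  |U|=3: {4,5,6}:1
  |U|=4: {3,4,5,6}:1
  |U|=5: {0,3,4,5,6}:1  {2,3,4,5,6}:1
  start at 0(h): 1
  start at 1(l): 2
sum over floor = 3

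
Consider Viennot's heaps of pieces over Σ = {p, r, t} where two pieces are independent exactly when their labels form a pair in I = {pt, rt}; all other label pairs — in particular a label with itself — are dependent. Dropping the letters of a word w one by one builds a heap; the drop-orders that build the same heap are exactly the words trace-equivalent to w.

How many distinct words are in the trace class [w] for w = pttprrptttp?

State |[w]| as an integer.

462

drop 0:p onto floor
drop 1:t onto floor
drop 2:t onto {1:t}
drop 3:p onto {0:p}
drop 4:r onto {3:p}
drop 5:r onto {4:r}
drop 6:p onto {5:r}
drop 7:t onto {2:t}
drop 8:t onto {7:t}
drop 9:t onto {8:t}
drop 10:p onto {6:p}
ground layer = {0:p, 1:t}
drop-orders for the pieces not yet dropped (sum over which currently-grounded one goes next):
  1 to go: {9} 1  {10} 1
  2 to go: {6,10} 1  {8,9} 1  {9,10} 2
  3 to go: {5,6,10} 1  {6,9,10} 3  {7,8,9} 1  {8,9,10} 3
  4 to go: {2,7,8,9} 1  {4,5,6,10} 1  {5,6,9,10} 4  {6,8,9,10} 6  {7,8,9,10} 4
  5 to go: {1,2,7,8,9} 1  {2,7,8,9,10} 5  {3,4,5,6,10} 1  {4,5,6,9,10} 5  {5,6,8,9,10} 10  {6,7,8,9,10} 10
  6 to go: {0,3,4,5,6,10} 1  {1,2,7,8,9,10} 6  {2,6,7,8,9,10} 15  {3,4,5,6,9,10} 6  {4,5,6,8,9,10} 15  {5,6,7,8,9,10} 20
  7 to go: {0,3,4,5,6,9,10} 7  {1,2,6,7,8,9,10} 21  {2,5,6,7,8,9,10} 35  {3,4,5,6,8,9,10} 21  {4,5,6,7,8,9,10} 35
  8 to go: {0,3,4,5,6,8,9,10} 28  {1,2,5,6,7,8,9,10} 56  {2,4,5,6,7,8,9,10} 70  {3,4,5,6,7,8,9,10} 56
  9 to go: {0,3,4,5,6,7,8,9,10} 84  {1,2,4,5,6,7,8,9,10} 126  {2,3,4,5,6,7,8,9,10} 126
  if 0:p drops first: 252 orders
  if 1:t drops first: 210 orders
heap linearizations: 462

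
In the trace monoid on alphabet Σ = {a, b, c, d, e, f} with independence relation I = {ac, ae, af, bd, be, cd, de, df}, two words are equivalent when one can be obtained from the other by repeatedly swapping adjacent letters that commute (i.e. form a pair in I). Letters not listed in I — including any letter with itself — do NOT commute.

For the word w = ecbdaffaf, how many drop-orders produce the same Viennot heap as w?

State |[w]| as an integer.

50

drop 0:e onto floor
drop 1:c onto {0:e}
drop 2:b onto {1:c}
drop 3:d onto floor
drop 4:a onto {2:b, 3:d}
drop 5:f onto {2:b}
drop 6:f onto {5:f}
drop 7:a onto {4:a}
drop 8:f onto {6:f}
ground layer = {0:e, 3:d}
drop-orders for the pieces not yet dropped (sum over which currently-grounded one goes next):
  1 to go: {7} 1  {8} 1
  2 to go: {4,7} 1  {6,8} 1  {7,8} 2
  3 to go: {3,4,7} 1  {4,7,8} 3  {5,6,8} 1  {6,7,8} 3
  4 to go: {3,4,7,8} 4  {4,6,7,8} 6  {5,6,7,8} 4
  5 to go: {3,4,6,7,8} 10  {4,5,6,7,8} 10
  6 to go: {2,4,5,6,7,8} 10  {3,4,5,6,7,8} 20
  7 to go: {1,2,4,5,6,7,8} 10  {2,3,4,5,6,7,8} 30
  if 0:e drops first: 40 orders
  if 3:d drops first: 10 orders
heap linearizations: 50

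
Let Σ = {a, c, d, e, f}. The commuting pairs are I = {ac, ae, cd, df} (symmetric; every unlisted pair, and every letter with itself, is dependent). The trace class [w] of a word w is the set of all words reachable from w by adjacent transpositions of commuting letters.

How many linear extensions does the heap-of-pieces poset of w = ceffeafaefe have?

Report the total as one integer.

4

0(c) covers ∅
1(e) covers 0:c
2(f) covers 1:e
3(f) covers 2:f
4(e) covers 3:f
5(a) covers 3:f
6(f) covers 4:e, 5:a
7(a) covers 6:f
8(e) covers 6:f
9(f) covers 7:a, 8:e
10(e) covers 9:f
floor of heap: 0:c
completions by unplaced set U, small U first (add the entries for U minus each lowest piece of U):
  |U|=1: {10}:1
  |U|=2: {9,10}:1
  |U|=3: {7,9,10}:1  {8,9,10}:1
  |U|=4: {7,8,9,10}:2
  |U|=5: {6,7,8,9,10}:2
  |U|=6: {4,6,7,8,9,10}:2  {5,6,7,8,9,10}:2
  |U|=7: {4,5,6,7,8,9,10}:4
  |U|=8: {3,4,5,6,7,8,9,10}:4
  |U|=9: {2,3,4,5,6,7,8,9,10}:4
  start at 0(c): 4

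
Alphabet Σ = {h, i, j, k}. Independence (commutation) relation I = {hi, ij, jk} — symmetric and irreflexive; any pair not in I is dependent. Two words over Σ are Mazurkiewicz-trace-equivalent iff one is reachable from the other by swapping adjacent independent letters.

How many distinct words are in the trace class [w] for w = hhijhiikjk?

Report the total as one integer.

0(h) covers ∅
1(h) covers 0:h
2(i) covers ∅
3(j) covers 1:h
4(h) covers 3:j
5(i) covers 2:i
6(i) covers 5:i
7(k) covers 4:h, 6:i
8(j) covers 4:h
9(k) covers 7:k
floor of heap: 0:h, 2:i
completions by unplaced set U, small U first (add the entries for U minus each lowest piece of U):
  |U|=1: {8}:1  {9}:1
  |U|=2: {7,9}:1  {8,9}:2
  |U|=3: {6,7,9}:1  {7,8,9}:3
  |U|=4: {4,7,8,9}:3  {5,6,7,9}:1  {6,7,8,9}:4
  |U|=5: {2,5,6,7,9}:1  {3,4,7,8,9}:3  {4,6,7,8,9}:7  {5,6,7,8,9}:5
  |U|=6: {1,3,4,7,8,9}:3  {2,5,6,7,8,9}:6  {3,4,6,7,8,9}:10  {4,5,6,7,8,9}:12
  |U|=7: {0,1,3,4,7,8,9}:3  {1,3,4,6,7,8,9}:13  {2,4,5,6,7,8,9}:18  {3,4,5,6,7,8,9}:22
  |U|=8: {0,1,3,4,6,7,8,9}:16  {1,3,4,5,6,7,8,9}:35  {2,3,4,5,6,7,8,9}:40
  start at 0(h): 75
  start at 2(i): 51
sum over floor = 126

126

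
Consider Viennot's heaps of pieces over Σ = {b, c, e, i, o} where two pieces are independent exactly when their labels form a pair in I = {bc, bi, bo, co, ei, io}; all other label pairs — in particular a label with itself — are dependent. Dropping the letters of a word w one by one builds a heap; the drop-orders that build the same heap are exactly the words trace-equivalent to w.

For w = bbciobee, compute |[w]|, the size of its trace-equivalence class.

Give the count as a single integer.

drop 0:b onto floor
drop 1:b onto {0:b}
drop 2:c onto floor
drop 3:i onto {2:c}
drop 4:o onto floor
drop 5:b onto {1:b}
drop 6:e onto {2:c, 4:o, 5:b}
drop 7:e onto {6:e}
ground layer = {0:b, 2:c, 4:o}
drop-orders for the pieces not yet dropped (sum over which currently-grounded one goes next):
  1 to go: {3} 1  {7} 1
  2 to go: {3,7} 2  {6,7} 1
  3 to go: {3,6,7} 3  {4,6,7} 1  {5,6,7} 1
  4 to go: {1,5,6,7} 1  {2,3,6,7} 3  {3,4,6,7} 4  {3,5,6,7} 4  {4,5,6,7} 2
  5 to go: {0,1,5,6,7} 1  {1,3,5,6,7} 5  {1,4,5,6,7} 3  {2,3,4,6,7} 7  {2,3,5,6,7} 7  {3,4,5,6,7} 10
  6 to go: {0,1,3,5,6,7} 6  {0,1,4,5,6,7} 4  {1,2,3,5,6,7} 12  {1,3,4,5,6,7} 18  {2,3,4,5,6,7} 24
  if 0:b drops first: 54 orders
  if 2:c drops first: 28 orders
  if 4:o drops first: 18 orders
heap linearizations: 100

100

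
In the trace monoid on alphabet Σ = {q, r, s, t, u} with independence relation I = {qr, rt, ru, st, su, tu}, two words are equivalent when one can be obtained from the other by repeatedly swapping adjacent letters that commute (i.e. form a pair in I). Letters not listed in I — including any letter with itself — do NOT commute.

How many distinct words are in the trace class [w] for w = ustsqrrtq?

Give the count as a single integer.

#0=u has no predecessor
#1=s has no predecessor
#2=t has no predecessor
#3=s depends on [1:s]
#4=q depends on [0:u, 2:t, 3:s]
#5=r depends on [3:s]
#6=r depends on [5:r]
#7=t depends on [4:q]
#8=q depends on [7:t]
sources: [0:u, 1:s, 2:t]
N(rest) = Σ N(rest − s) over sources s of rest; N(one piece) = 1:
  size 1 → [6]=1  [8]=1
  size 2 → [5,6]=1  [6,8]=2  [7,8]=1
  size 3 → [4,7,8]=1  [5,6,8]=3  [6,7,8]=3
  size 4 → [0,4,7,8]=1  [2,4,7,8]=1  [4,6,7,8]=4  [5,6,7,8]=6
  size 5 → [0,2,4,7,8]=2  [0,4,6,7,8]=5  [2,4,6,7,8]=5  [4,5,6,7,8]=10
  size 6 → [0,2,4,6,7,8]=12  [0,4,5,6,7,8]=15  [2,4,5,6,7,8]=15  [3,4,5,6,7,8]=10
  size 7 → [0,2,4,5,6,7,8]=42  [0,3,4,5,6,7,8]=25  [1,3,4,5,6,7,8]=10  [2,3,4,5,6,7,8]=25
  first=0(u) contributes 35
  first=1(s) contributes 92
  first=2(t) contributes 35
|[w]| = 162

162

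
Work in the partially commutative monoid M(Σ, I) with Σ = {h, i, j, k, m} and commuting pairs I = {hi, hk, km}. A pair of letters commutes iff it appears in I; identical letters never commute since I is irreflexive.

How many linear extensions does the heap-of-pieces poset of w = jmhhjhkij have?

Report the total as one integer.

piece 0:j — minimal
piece 1:m rests on {0:j}
piece 2:h rests on {1:m}
piece 3:h rests on {2:h}
piece 4:j rests on {3:h}
piece 5:h rests on {4:j}
piece 6:k rests on {4:j}
piece 7:i rests on {6:k}
piece 8:j rests on {5:h, 7:i}
minimal pieces: {0:j}
ways to finish when only these pieces remain (= sum over removing one remaining piece with nothing left below it):
  1 left: {8}→1
  2 left: {5,8}→1  {7,8}→1
  3 left: {5,7,8}→2  {6,7,8}→1
  4 left: {5,6,7,8}→3
  5 left: {4,5,6,7,8}→3
  6 left: {3,4,5,6,7,8}→3
  7 left: {2,3,4,5,6,7,8}→3
  placing 0:j first → 3 extensions

3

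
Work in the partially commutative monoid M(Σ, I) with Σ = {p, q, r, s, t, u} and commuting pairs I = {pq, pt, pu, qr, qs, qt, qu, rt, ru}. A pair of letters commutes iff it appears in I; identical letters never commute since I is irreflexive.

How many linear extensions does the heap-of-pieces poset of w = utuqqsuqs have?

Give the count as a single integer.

84

drop 0:u onto floor
drop 1:t onto {0:u}
drop 2:u onto {1:t}
drop 3:q onto floor
drop 4:q onto {3:q}
drop 5:s onto {2:u}
drop 6:u onto {5:s}
drop 7:q onto {4:q}
drop 8:s onto {6:u}
ground layer = {0:u, 3:q}
drop-orders for the pieces not yet dropped (sum over which currently-grounded one goes next):
  1 to go: {7} 1  {8} 1
  2 to go: {4,7} 1  {6,8} 1  {7,8} 2
  3 to go: {3,4,7} 1  {4,7,8} 3  {5,6,8} 1  {6,7,8} 3
  4 to go: {2,5,6,8} 1  {3,4,7,8} 4  {4,6,7,8} 6  {5,6,7,8} 4
  5 to go: {1,2,5,6,8} 1  {2,5,6,7,8} 5  {3,4,6,7,8} 10  {4,5,6,7,8} 10
  6 to go: {0,1,2,5,6,8} 1  {1,2,5,6,7,8} 6  {2,4,5,6,7,8} 15  {3,4,5,6,7,8} 20
  7 to go: {0,1,2,5,6,7,8} 7  {1,2,4,5,6,7,8} 21  {2,3,4,5,6,7,8} 35
  if 0:u drops first: 56 orders
  if 3:q drops first: 28 orders
heap linearizations: 84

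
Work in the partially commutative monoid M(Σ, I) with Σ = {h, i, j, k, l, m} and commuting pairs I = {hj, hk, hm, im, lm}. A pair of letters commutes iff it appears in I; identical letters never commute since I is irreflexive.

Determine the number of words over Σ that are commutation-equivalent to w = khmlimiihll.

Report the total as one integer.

drop 0:k onto floor
drop 1:h onto floor
drop 2:m onto {0:k}
drop 3:l onto {0:k, 1:h}
drop 4:i onto {3:l}
drop 5:m onto {2:m}
drop 6:i onto {4:i}
drop 7:i onto {6:i}
drop 8:h onto {7:i}
drop 9:l onto {8:h}
drop 10:l onto {9:l}
ground layer = {0:k, 1:h}
drop-orders for the pieces not yet dropped (sum over which currently-grounded one goes next):
  1 to go: {5} 1  {10} 1
  2 to go: {2,5} 1  {5,10} 2  {9,10} 1
  3 to go: {2,5,10} 3  {5,9,10} 3  {8,9,10} 1
  4 to go: {2,5,9,10} 6  {5,8,9,10} 4  {7,8,9,10} 1
  5 to go: {2,5,8,9,10} 10  {5,7,8,9,10} 5  {6,7,8,9,10} 1
  6 to go: {2,5,7,8,9,10} 15  {4,6,7,8,9,10} 1  {5,6,7,8,9,10} 6
  7 to go: {2,5,6,7,8,9,10} 21  {3,4,6,7,8,9,10} 1  {4,5,6,7,8,9,10} 7
  8 to go: {1,3,4,6,7,8,9,10} 1  {2,4,5,6,7,8,9,10} 28  {3,4,5,6,7,8,9,10} 8
  9 to go: {1,3,4,5,6,7,8,9,10} 9  {2,3,4,5,6,7,8,9,10} 36
  if 0:k drops first: 45 orders
  if 1:h drops first: 36 orders
heap linearizations: 81

81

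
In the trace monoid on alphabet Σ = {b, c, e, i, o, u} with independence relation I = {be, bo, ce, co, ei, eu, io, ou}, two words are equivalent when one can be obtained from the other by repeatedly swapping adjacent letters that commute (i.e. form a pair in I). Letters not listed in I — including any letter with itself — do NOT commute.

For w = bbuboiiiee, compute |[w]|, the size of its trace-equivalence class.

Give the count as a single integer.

drop 0:b onto floor
drop 1:b onto {0:b}
drop 2:u onto {1:b}
drop 3:b onto {2:u}
drop 4:o onto floor
drop 5:i onto {3:b}
drop 6:i onto {5:i}
drop 7:i onto {6:i}
drop 8:e onto {4:o}
drop 9:e onto {8:e}
ground layer = {0:b, 4:o}
drop-orders for the pieces not yet dropped (sum over which currently-grounded one goes next):
  1 to go: {7} 1  {9} 1
  2 to go: {6,7} 1  {7,9} 2  {8,9} 1
  3 to go: {4,8,9} 1  {5,6,7} 1  {6,7,9} 3  {7,8,9} 3
  4 to go: {3,5,6,7} 1  {4,7,8,9} 4  {5,6,7,9} 4  {6,7,8,9} 6
  5 to go: {2,3,5,6,7} 1  {3,5,6,7,9} 5  {4,6,7,8,9} 10  {5,6,7,8,9} 10
  6 to go: {1,2,3,5,6,7} 1  {2,3,5,6,7,9} 6  {3,5,6,7,8,9} 15  {4,5,6,7,8,9} 20
  7 to go: {0,1,2,3,5,6,7} 1  {1,2,3,5,6,7,9} 7  {2,3,5,6,7,8,9} 21  {3,4,5,6,7,8,9} 35
  8 to go: {0,1,2,3,5,6,7,9} 8  {1,2,3,5,6,7,8,9} 28  {2,3,4,5,6,7,8,9} 56
  if 0:b drops first: 84 orders
  if 4:o drops first: 36 orders
heap linearizations: 120

120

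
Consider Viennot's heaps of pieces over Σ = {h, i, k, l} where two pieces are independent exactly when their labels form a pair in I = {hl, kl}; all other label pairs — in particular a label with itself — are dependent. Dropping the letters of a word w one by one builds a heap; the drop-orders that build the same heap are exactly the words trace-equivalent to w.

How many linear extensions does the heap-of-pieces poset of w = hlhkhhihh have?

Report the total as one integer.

6

#0=h has no predecessor
#1=l has no predecessor
#2=h depends on [0:h]
#3=k depends on [2:h]
#4=h depends on [3:k]
#5=h depends on [4:h]
#6=i depends on [1:l, 5:h]
#7=h depends on [6:i]
#8=h depends on [7:h]
sources: [0:h, 1:l]
N(rest) = Σ N(rest − s) over sources s of rest; N(one piece) = 1:
  size 1 → [8]=1
  size 2 → [7,8]=1
  size 3 → [6,7,8]=1
  size 4 → [1,6,7,8]=1  [5,6,7,8]=1
  size 5 → [1,5,6,7,8]=2  [4,5,6,7,8]=1
  size 6 → [1,4,5,6,7,8]=3  [3,4,5,6,7,8]=1
  size 7 → [1,3,4,5,6,7,8]=4  [2,3,4,5,6,7,8]=1
  first=0(h) contributes 5
  first=1(l) contributes 1
|[w]| = 6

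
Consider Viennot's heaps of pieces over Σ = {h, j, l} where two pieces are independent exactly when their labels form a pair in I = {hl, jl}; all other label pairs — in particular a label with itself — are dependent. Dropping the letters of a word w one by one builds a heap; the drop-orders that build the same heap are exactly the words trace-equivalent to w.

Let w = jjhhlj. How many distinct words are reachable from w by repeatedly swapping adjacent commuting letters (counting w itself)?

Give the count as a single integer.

#0=j has no predecessor
#1=j depends on [0:j]
#2=h depends on [1:j]
#3=h depends on [2:h]
#4=l has no predecessor
#5=j depends on [3:h]
sources: [0:j, 4:l]
N(rest) = Σ N(rest − s) over sources s of rest; N(one piece) = 1:
  size 1 → [4]=1  [5]=1
  size 2 → [3,5]=1  [4,5]=2
  size 3 → [2,3,5]=1  [3,4,5]=3
  size 4 → [1,2,3,5]=1  [2,3,4,5]=4
  first=0(j) contributes 5
  first=4(l) contributes 1
|[w]| = 6

6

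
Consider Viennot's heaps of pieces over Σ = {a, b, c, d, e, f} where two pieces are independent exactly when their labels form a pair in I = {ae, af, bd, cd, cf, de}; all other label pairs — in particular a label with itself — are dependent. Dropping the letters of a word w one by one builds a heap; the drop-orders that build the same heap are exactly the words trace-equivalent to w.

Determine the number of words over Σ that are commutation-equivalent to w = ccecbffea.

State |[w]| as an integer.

piece 0:c — minimal
piece 1:c rests on {0:c}
piece 2:e rests on {1:c}
piece 3:c rests on {2:e}
piece 4:b rests on {3:c}
piece 5:f rests on {4:b}
piece 6:f rests on {5:f}
piece 7:e rests on {6:f}
piece 8:a rests on {4:b}
minimal pieces: {0:c}
ways to finish when only these pieces remain (= sum over removing one remaining piece with nothing left below it):
  1 left: {7}→1  {8}→1
  2 left: {6,7}→1  {7,8}→2
  3 left: {5,6,7}→1  {6,7,8}→3
  4 left: {5,6,7,8}→4
  5 left: {4,5,6,7,8}→4
  6 left: {3,4,5,6,7,8}→4
  7 left: {2,3,4,5,6,7,8}→4
  placing 0:c first → 4 extensions

4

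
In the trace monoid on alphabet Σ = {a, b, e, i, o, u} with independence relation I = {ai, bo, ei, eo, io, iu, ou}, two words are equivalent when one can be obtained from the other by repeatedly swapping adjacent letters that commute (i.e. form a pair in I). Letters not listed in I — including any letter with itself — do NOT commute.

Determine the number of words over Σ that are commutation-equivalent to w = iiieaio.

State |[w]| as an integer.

35

piece 0:i — minimal
piece 1:i rests on {0:i}
piece 2:i rests on {1:i}
piece 3:e — minimal
piece 4:a rests on {3:e}
piece 5:i rests on {2:i}
piece 6:o rests on {4:a}
minimal pieces: {0:i, 3:e}
ways to finish when only these pieces remain (= sum over removing one remaining piece with nothing left below it):
  1 left: {5}→1  {6}→1
  2 left: {2,5}→1  {4,6}→1  {5,6}→2
  3 left: {1,2,5}→1  {2,5,6}→3  {3,4,6}→1  {4,5,6}→3
  4 left: {0,1,2,5}→1  {1,2,5,6}→4  {2,4,5,6}→6  {3,4,5,6}→4
  5 left: {0,1,2,5,6}→5  {1,2,4,5,6}→10  {2,3,4,5,6}→10
  placing 0:i first → 20 extensions
  placing 3:e first → 15 extensions
total linear extensions = 35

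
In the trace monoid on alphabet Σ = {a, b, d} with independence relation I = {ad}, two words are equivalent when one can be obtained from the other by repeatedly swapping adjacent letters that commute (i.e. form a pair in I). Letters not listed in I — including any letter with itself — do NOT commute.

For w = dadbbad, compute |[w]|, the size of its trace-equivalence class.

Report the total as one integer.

6

drop 0:d onto floor
drop 1:a onto floor
drop 2:d onto {0:d}
drop 3:b onto {1:a, 2:d}
drop 4:b onto {3:b}
drop 5:a onto {4:b}
drop 6:d onto {4:b}
ground layer = {0:d, 1:a}
drop-orders for the pieces not yet dropped (sum over which currently-grounded one goes next):
  1 to go: {5} 1  {6} 1
  2 to go: {5,6} 2
  3 to go: {4,5,6} 2
  4 to go: {3,4,5,6} 2
  5 to go: {1,3,4,5,6} 2  {2,3,4,5,6} 2
  if 0:d drops first: 4 orders
  if 1:a drops first: 2 orders
heap linearizations: 6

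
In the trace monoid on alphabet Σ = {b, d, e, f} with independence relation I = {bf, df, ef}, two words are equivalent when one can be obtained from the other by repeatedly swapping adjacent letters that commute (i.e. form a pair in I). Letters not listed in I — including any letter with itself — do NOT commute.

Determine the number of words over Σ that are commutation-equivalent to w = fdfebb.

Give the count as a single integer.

piece 0:f — minimal
piece 1:d — minimal
piece 2:f rests on {0:f}
piece 3:e rests on {1:d}
piece 4:b rests on {3:e}
piece 5:b rests on {4:b}
minimal pieces: {0:f, 1:d}
ways to finish when only these pieces remain (= sum over removing one remaining piece with nothing left below it):
  1 left: {2}→1  {5}→1
  2 left: {0,2}→1  {2,5}→2  {4,5}→1
  3 left: {0,2,5}→3  {2,4,5}→3  {3,4,5}→1
  4 left: {0,2,4,5}→6  {1,3,4,5}→1  {2,3,4,5}→4
  placing 0:f first → 5 extensions
  placing 1:d first → 10 extensions
total linear extensions = 15

15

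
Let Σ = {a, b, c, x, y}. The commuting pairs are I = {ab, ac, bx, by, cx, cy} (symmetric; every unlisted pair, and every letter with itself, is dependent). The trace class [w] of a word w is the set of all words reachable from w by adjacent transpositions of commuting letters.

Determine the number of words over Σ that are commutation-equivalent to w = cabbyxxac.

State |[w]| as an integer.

126

piece 0:c — minimal
piece 1:a — minimal
piece 2:b rests on {0:c}
piece 3:b rests on {2:b}
piece 4:y rests on {1:a}
piece 5:x rests on {4:y}
piece 6:x rests on {5:x}
piece 7:a rests on {6:x}
piece 8:c rests on {3:b}
minimal pieces: {0:c, 1:a}
ways to finish when only these pieces remain (= sum over removing one remaining piece with nothing left below it):
  1 left: {7}→1  {8}→1
  2 left: {3,8}→1  {6,7}→1  {7,8}→2
  3 left: {2,3,8}→1  {3,7,8}→3  {5,6,7}→1  {6,7,8}→3
  4 left: {0,2,3,8}→1  {2,3,7,8}→4  {3,6,7,8}→6  {4,5,6,7}→1  {5,6,7,8}→4
  5 left: {0,2,3,7,8}→5  {1,4,5,6,7}→1  {2,3,6,7,8}→10  {3,5,6,7,8}→10  {4,5,6,7,8}→5
  6 left: {0,2,3,6,7,8}→15  {1,4,5,6,7,8}→6  {2,3,5,6,7,8}→20  {3,4,5,6,7,8}→15
  7 left: {0,2,3,5,6,7,8}→35  {1,3,4,5,6,7,8}→21  {2,3,4,5,6,7,8}→35
  placing 0:c first → 56 extensions
  placing 1:a first → 70 extensions
total linear extensions = 126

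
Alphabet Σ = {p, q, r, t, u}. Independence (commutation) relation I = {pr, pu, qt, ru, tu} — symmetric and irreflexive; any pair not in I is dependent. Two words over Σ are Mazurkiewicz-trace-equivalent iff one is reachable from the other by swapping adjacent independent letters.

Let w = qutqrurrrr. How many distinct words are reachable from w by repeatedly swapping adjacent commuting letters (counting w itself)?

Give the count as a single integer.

25

piece 0:q — minimal
piece 1:u rests on {0:q}
piece 2:t — minimal
piece 3:q rests on {1:u}
piece 4:r rests on {2:t, 3:q}
piece 5:u rests on {3:q}
piece 6:r rests on {4:r}
piece 7:r rests on {6:r}
piece 8:r rests on {7:r}
piece 9:r rests on {8:r}
minimal pieces: {0:q, 2:t}
ways to finish when only these pieces remain (= sum over removing one remaining piece with nothing left below it):
  1 left: {5}→1  {9}→1
  2 left: {5,9}→2  {8,9}→1
  3 left: {5,8,9}→3  {7,8,9}→1
  4 left: {5,7,8,9}→4  {6,7,8,9}→1
  5 left: {4,6,7,8,9}→1  {5,6,7,8,9}→5
  6 left: {2,4,6,7,8,9}→1  {4,5,6,7,8,9}→6
  7 left: {2,4,5,6,7,8,9}→7  {3,4,5,6,7,8,9}→6
  8 left: {1,3,4,5,6,7,8,9}→6  {2,3,4,5,6,7,8,9}→13
  placing 0:q first → 19 extensions
  placing 2:t first → 6 extensions
total linear extensions = 25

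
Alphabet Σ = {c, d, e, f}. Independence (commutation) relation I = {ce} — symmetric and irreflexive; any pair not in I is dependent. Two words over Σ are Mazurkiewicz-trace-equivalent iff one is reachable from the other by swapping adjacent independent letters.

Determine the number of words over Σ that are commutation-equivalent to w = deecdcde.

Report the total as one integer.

0(d) covers ∅
1(e) covers 0:d
2(e) covers 1:e
3(c) covers 0:d
4(d) covers 2:e, 3:c
5(c) covers 4:d
6(d) covers 5:c
7(e) covers 6:d
floor of heap: 0:d
completions by unplaced set U, small U first (add the entries for U minus each lowest piece of U):
  |U|=1: {7}:1
  |U|=2: {6,7}:1
  |U|=3: {5,6,7}:1
  |U|=4: {4,5,6,7}:1
  |U|=5: {2,4,5,6,7}:1  {3,4,5,6,7}:1
  |U|=6: {1,2,4,5,6,7}:1  {2,3,4,5,6,7}:2
  start at 0(d): 3

3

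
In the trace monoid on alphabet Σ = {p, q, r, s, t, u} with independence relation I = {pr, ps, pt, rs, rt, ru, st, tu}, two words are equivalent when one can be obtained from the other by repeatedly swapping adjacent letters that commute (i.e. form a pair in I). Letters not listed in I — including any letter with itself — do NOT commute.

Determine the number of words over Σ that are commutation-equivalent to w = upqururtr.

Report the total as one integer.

0(u) covers ∅
1(p) covers 0:u
2(q) covers 1:p
3(u) covers 2:q
4(r) covers 2:q
5(u) covers 3:u
6(r) covers 4:r
7(t) covers 2:q
8(r) covers 6:r
floor of heap: 0:u
completions by unplaced set U, small U first (add the entries for U minus each lowest piece of U):
  |U|=1: {5}:1  {7}:1  {8}:1
  |U|=2: {3,5}:1  {5,7}:2  {5,8}:2  {6,8}:1  {7,8}:2
  |U|=3: {3,5,7}:3  {3,5,8}:3  {4,6,8}:1  {5,6,8}:3  {5,7,8}:6  {6,7,8}:3
  |U|=4: {3,5,6,8}:6  {3,5,7,8}:12  {4,5,6,8}:4  {4,6,7,8}:4  {5,6,7,8}:12
  |U|=5: {3,4,5,6,8}:10  {3,5,6,7,8}:30  {4,5,6,7,8}:20
  |U|=6: {3,4,5,6,7,8}:60
  |U|=7: {2,3,4,5,6,7,8}:60
  start at 0(u): 60

60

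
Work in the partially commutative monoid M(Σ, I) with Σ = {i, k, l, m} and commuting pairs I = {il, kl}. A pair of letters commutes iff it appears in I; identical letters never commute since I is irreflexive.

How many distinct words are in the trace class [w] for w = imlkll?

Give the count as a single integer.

4

piece 0:i — minimal
piece 1:m rests on {0:i}
piece 2:l rests on {1:m}
piece 3:k rests on {1:m}
piece 4:l rests on {2:l}
piece 5:l rests on {4:l}
minimal pieces: {0:i}
ways to finish when only these pieces remain (= sum over removing one remaining piece with nothing left below it):
  1 left: {3}→1  {5}→1
  2 left: {3,5}→2  {4,5}→1
  3 left: {2,4,5}→1  {3,4,5}→3
  4 left: {2,3,4,5}→4
  placing 0:i first → 4 extensions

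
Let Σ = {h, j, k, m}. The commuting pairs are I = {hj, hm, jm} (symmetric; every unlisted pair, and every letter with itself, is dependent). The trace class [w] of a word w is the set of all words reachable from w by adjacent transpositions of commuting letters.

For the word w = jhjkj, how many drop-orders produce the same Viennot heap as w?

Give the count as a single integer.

3

piece 0:j — minimal
piece 1:h — minimal
piece 2:j rests on {0:j}
piece 3:k rests on {1:h, 2:j}
piece 4:j rests on {3:k}
minimal pieces: {0:j, 1:h}
ways to finish when only these pieces remain (= sum over removing one remaining piece with nothing left below it):
  1 left: {4}→1
  2 left: {3,4}→1
  3 left: {1,3,4}→1  {2,3,4}→1
  placing 0:j first → 2 extensions
  placing 1:h first → 1 extensions
total linear extensions = 3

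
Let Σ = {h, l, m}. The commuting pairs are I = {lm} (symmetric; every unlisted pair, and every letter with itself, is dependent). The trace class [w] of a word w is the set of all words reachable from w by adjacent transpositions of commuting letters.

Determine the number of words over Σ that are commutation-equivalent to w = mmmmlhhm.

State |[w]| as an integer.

0(m) covers ∅
1(m) covers 0:m
2(m) covers 1:m
3(m) covers 2:m
4(l) covers ∅
5(h) covers 3:m, 4:l
6(h) covers 5:h
7(m) covers 6:h
floor of heap: 0:m, 4:l
completions by unplaced set U, small U first (add the entries for U minus each lowest piece of U):
  |U|=1: {7}:1
  |U|=2: {6,7}:1
  |U|=3: {5,6,7}:1
  |U|=4: {3,5,6,7}:1  {4,5,6,7}:1
  |U|=5: {2,3,5,6,7}:1  {3,4,5,6,7}:2
  |U|=6: {1,2,3,5,6,7}:1  {2,3,4,5,6,7}:3
  start at 0(m): 4
  start at 4(l): 1
sum over floor = 5

5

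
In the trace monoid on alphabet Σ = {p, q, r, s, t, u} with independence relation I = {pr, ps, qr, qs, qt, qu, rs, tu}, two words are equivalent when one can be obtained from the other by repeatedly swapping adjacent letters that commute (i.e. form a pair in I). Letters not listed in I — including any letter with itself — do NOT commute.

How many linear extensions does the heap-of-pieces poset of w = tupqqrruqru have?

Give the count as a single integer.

222

piece 0:t — minimal
piece 1:u — minimal
piece 2:p rests on {0:t, 1:u}
piece 3:q rests on {2:p}
piece 4:q rests on {3:q}
piece 5:r rests on {0:t, 1:u}
piece 6:r rests on {5:r}
piece 7:u rests on {2:p, 6:r}
piece 8:q rests on {4:q}
piece 9:r rests on {7:u}
piece 10:u rests on {9:r}
minimal pieces: {0:t, 1:u}
ways to finish when only these pieces remain (= sum over removing one remaining piece with nothing left below it):
  1 left: {8}→1  {10}→1
  2 left: {4,8}→1  {8,10}→2  {9,10}→1
  3 left: {3,4,8}→1  {4,8,10}→3  {7,9,10}→1  {8,9,10}→3
  4 left: {3,4,8,10}→4  {4,8,9,10}→6  {6,7,9,10}→1  {7,8,9,10}→4
  5 left: {3,4,8,9,10}→10  {4,7,8,9,10}→10  {5,6,7,9,10}→1  {6,7,8,9,10}→5
  6 left: {3,4,7,8,9,10}→20  {4,6,7,8,9,10}→15  {5,6,7,8,9,10}→6
  7 left: {2,3,4,7,8,9,10}→20  {3,4,6,7,8,9,10}→35  {4,5,6,7,8,9,10}→21
  8 left: {2,3,4,6,7,8,9,10}→55  {3,4,5,6,7,8,9,10}→56
  9 left: {2,3,4,5,6,7,8,9,10}→111
  placing 0:t first → 111 extensions
  placing 1:u first → 111 extensions
total linear extensions = 222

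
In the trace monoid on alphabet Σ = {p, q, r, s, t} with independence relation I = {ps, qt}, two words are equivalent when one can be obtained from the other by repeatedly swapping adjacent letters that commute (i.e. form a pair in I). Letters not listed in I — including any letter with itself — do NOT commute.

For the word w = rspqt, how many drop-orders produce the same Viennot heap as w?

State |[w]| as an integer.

4

0(r) covers ∅
1(s) covers 0:r
2(p) covers 0:r
3(q) covers 1:s, 2:p
4(t) covers 1:s, 2:p
floor of heap: 0:r
completions by unplaced set U, small U first (add the entries for U minus each lowest piece of U):
  |U|=1: {3}:1  {4}:1
  |U|=2: {3,4}:2
  |U|=3: {1,3,4}:2  {2,3,4}:2
  start at 0(r): 4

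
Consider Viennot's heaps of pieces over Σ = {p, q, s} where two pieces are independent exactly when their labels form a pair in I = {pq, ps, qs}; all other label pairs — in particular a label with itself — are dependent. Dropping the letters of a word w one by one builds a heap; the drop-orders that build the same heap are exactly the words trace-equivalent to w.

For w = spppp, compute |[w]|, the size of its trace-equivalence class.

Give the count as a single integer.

5

0(s) covers ∅
1(p) covers ∅
2(p) covers 1:p
3(p) covers 2:p
4(p) covers 3:p
floor of heap: 0:s, 1:p
completions by unplaced set U, small U first (add the entries for U minus each lowest piece of U):
  |U|=1: {0}:1  {4}:1
  |U|=2: {0,4}:2  {3,4}:1
  |U|=3: {0,3,4}:3  {2,3,4}:1
  start at 0(s): 1
  start at 1(p): 4
sum over floor = 5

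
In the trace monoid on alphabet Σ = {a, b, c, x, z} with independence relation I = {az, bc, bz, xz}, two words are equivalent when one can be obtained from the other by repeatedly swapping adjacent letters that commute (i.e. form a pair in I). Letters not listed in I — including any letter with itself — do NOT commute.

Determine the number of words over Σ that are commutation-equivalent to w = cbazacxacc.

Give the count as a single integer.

drop 0:c onto floor
drop 1:b onto floor
drop 2:a onto {0:c, 1:b}
drop 3:z onto {0:c}
drop 4:a onto {2:a}
drop 5:c onto {3:z, 4:a}
drop 6:x onto {5:c}
drop 7:a onto {6:x}
drop 8:c onto {7:a}
drop 9:c onto {8:c}
ground layer = {0:c, 1:b}
drop-orders for the pieces not yet dropped (sum over which currently-grounded one goes next):
  1 to go: {9} 1
  2 to go: {8,9} 1
  3 to go: {7,8,9} 1
  4 to go: {6,7,8,9} 1
  5 to go: {5,6,7,8,9} 1
  6 to go: {3,5,6,7,8,9} 1  {4,5,6,7,8,9} 1
  7 to go: {2,4,5,6,7,8,9} 1  {3,4,5,6,7,8,9} 2
  8 to go: {1,2,4,5,6,7,8,9} 1  {2,3,4,5,6,7,8,9} 3
  if 0:c drops first: 4 orders
  if 1:b drops first: 3 orders
heap linearizations: 7

7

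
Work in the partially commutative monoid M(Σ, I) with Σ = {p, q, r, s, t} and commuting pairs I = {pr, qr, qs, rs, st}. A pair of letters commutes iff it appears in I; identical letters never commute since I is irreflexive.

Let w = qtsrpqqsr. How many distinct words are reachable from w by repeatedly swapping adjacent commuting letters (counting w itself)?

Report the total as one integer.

#0=q has no predecessor
#1=t depends on [0:q]
#2=s has no predecessor
#3=r depends on [1:t]
#4=p depends on [1:t, 2:s]
#5=q depends on [4:p]
#6=q depends on [5:q]
#7=s depends on [4:p]
#8=r depends on [3:r]
sources: [0:q, 2:s]
N(rest) = Σ N(rest − s) over sources s of rest; N(one piece) = 1:
  size 1 → [6]=1  [7]=1  [8]=1
  size 2 → [3,8]=1  [5,6]=1  [6,7]=2  [6,8]=2  [7,8]=2
  size 3 → [3,6,8]=3  [3,7,8]=3  [5,6,7]=3  [5,6,8]=3  [6,7,8]=6
  size 4 → [3,5,6,8]=6  [3,6,7,8]=12  [4,5,6,7]=3  [5,6,7,8]=12
  size 5 → [2,4,5,6,7]=3  [3,5,6,7,8]=30  [4,5,6,7,8]=15
  size 6 → [2,4,5,6,7,8]=18  [3,4,5,6,7,8]=45
  size 7 → [1,3,4,5,6,7,8]=45  [2,3,4,5,6,7,8]=63
  first=0(q) contributes 108
  first=2(s) contributes 45
|[w]| = 153

153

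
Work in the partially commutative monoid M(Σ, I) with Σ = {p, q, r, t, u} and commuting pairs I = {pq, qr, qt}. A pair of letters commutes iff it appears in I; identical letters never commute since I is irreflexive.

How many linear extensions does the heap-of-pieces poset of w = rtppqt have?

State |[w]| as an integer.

piece 0:r — minimal
piece 1:t rests on {0:r}
piece 2:p rests on {1:t}
piece 3:p rests on {2:p}
piece 4:q — minimal
piece 5:t rests on {3:p}
minimal pieces: {0:r, 4:q}
ways to finish when only these pieces remain (= sum over removing one remaining piece with nothing left below it):
  1 left: {4}→1  {5}→1
  2 left: {3,5}→1  {4,5}→2
  3 left: {2,3,5}→1  {3,4,5}→3
  4 left: {1,2,3,5}→1  {2,3,4,5}→4
  placing 0:r first → 5 extensions
  placing 4:q first → 1 extensions
total linear extensions = 6

6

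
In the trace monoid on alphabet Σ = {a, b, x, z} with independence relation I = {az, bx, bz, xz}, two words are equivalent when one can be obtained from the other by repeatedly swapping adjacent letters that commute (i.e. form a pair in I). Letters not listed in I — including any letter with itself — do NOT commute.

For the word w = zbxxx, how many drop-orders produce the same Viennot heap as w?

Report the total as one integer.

20

0(z) covers ∅
1(b) covers ∅
2(x) covers ∅
3(x) covers 2:x
4(x) covers 3:x
floor of heap: 0:z, 1:b, 2:x
completions by unplaced set U, small U first (add the entries for U minus each lowest piece of U):
  |U|=1: {0}:1  {1}:1  {4}:1
  |U|=2: {0,1}:2  {0,4}:2  {1,4}:2  {3,4}:1
  |U|=3: {0,1,4}:6  {0,3,4}:3  {1,3,4}:3  {2,3,4}:1
  start at 0(z): 4
  start at 1(b): 4
  start at 2(x): 12
sum over floor = 20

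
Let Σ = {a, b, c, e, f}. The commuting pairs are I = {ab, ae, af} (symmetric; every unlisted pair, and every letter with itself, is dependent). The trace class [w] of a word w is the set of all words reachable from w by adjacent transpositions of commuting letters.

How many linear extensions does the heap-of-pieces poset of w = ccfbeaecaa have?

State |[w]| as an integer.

5

#0=c has no predecessor
#1=c depends on [0:c]
#2=f depends on [1:c]
#3=b depends on [2:f]
#4=e depends on [3:b]
#5=a depends on [1:c]
#6=e depends on [4:e]
#7=c depends on [5:a, 6:e]
#8=a depends on [7:c]
#9=a depends on [8:a]
sources: [0:c]
N(rest) = Σ N(rest − s) over sources s of rest; N(one piece) = 1:
  size 1 → [9]=1
  size 2 → [8,9]=1
  size 3 → [7,8,9]=1
  size 4 → [5,7,8,9]=1  [6,7,8,9]=1
  size 5 → [4,6,7,8,9]=1  [5,6,7,8,9]=2
  size 6 → [3,4,6,7,8,9]=1  [4,5,6,7,8,9]=3
  size 7 → [2,3,4,6,7,8,9]=1  [3,4,5,6,7,8,9]=4
  size 8 → [2,3,4,5,6,7,8,9]=5
  first=0(c) contributes 5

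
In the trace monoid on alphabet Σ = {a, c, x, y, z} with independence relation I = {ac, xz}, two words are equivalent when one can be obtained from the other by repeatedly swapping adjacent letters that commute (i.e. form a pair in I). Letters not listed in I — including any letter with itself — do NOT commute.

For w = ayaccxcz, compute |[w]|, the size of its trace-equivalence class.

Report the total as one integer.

3

0(a) covers ∅
1(y) covers 0:a
2(a) covers 1:y
3(c) covers 1:y
4(c) covers 3:c
5(x) covers 2:a, 4:c
6(c) covers 5:x
7(z) covers 6:c
floor of heap: 0:a
completions by unplaced set U, small U first (add the entries for U minus each lowest piece of U):
  |U|=1: {7}:1
  |U|=2: {6,7}:1
  |U|=3: {5,6,7}:1
  |U|=4: {2,5,6,7}:1  {4,5,6,7}:1
  |U|=5: {2,4,5,6,7}:2  {3,4,5,6,7}:1
  |U|=6: {2,3,4,5,6,7}:3
  start at 0(a): 3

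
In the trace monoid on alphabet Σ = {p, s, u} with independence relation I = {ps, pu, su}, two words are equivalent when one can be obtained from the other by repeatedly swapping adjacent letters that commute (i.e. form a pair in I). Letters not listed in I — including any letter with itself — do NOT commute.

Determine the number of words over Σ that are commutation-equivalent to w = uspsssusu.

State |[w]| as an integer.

0(u) covers ∅
1(s) covers ∅
2(p) covers ∅
3(s) covers 1:s
4(s) covers 3:s
5(s) covers 4:s
6(u) covers 0:u
7(s) covers 5:s
8(u) covers 6:u
floor of heap: 0:u, 1:s, 2:p
completions by unplaced set U, small U first (add the entries for U minus each lowest piece of U):
  |U|=1: {2}:1  {7}:1  {8}:1
  |U|=2: {2,7}:2  {2,8}:2  {5,7}:1  {6,8}:1  {7,8}:2
  |U|=3: {0,6,8}:1  {2,5,7}:3  {2,6,8}:3  {2,7,8}:6  {4,5,7}:1  {5,7,8}:3  {6,7,8}:3
  |U|=4: {0,2,6,8}:4  {0,6,7,8}:4  {2,4,5,7}:4  {2,5,7,8}:12  {2,6,7,8}:12  {3,4,5,7}:1  {4,5,7,8}:4  {5,6,7,8}:6
  |U|=5: {0,2,6,7,8}:20  {0,5,6,7,8}:10  {1,3,4,5,7}:1  {2,3,4,5,7}:5  {2,4,5,7,8}:20  {2,5,6,7,8}:30  {3,4,5,7,8}:5  {4,5,6,7,8}:10
  |U|=6: {0,2,5,6,7,8}:60  {0,4,5,6,7,8}:20  {1,2,3,4,5,7}:6  {1,3,4,5,7,8}:6  {2,3,4,5,7,8}:30  {2,4,5,6,7,8}:60  {3,4,5,6,7,8}:15
  |U|=7: {0,2,4,5,6,7,8}:140  {0,3,4,5,6,7,8}:35  {1,2,3,4,5,7,8}:42  {1,3,4,5,6,7,8}:21  {2,3,4,5,6,7,8}:105
  start at 0(u): 168
  start at 1(s): 280
  start at 2(p): 56
sum over floor = 504

504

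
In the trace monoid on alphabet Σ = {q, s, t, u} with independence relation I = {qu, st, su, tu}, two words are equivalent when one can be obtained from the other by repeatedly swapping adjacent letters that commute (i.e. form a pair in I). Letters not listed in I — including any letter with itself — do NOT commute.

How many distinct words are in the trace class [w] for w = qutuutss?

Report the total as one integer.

#0=q has no predecessor
#1=u has no predecessor
#2=t depends on [0:q]
#3=u depends on [1:u]
#4=u depends on [3:u]
#5=t depends on [2:t]
#6=s depends on [0:q]
#7=s depends on [6:s]
sources: [0:q, 1:u]
N(rest) = Σ N(rest − s) over sources s of rest; N(one piece) = 1:
  size 1 → [4]=1  [5]=1  [7]=1
  size 2 → [2,5]=1  [3,4]=1  [4,5]=2  [4,7]=2  [5,7]=2  [6,7]=1
  size 3 → [1,3,4]=1  [2,4,5]=3  [2,5,7]=3  [3,4,5]=3  [3,4,7]=3  [4,5,7]=6  [4,6,7]=3  [5,6,7]=3
  size 4 → [1,3,4,5]=4  [1,3,4,7]=4  [2,3,4,5]=6  [2,4,5,7]=12  [2,5,6,7]=6  [3,4,5,7]=12  [3,4,6,7]=6  [4,5,6,7]=12
  size 5 → [0,2,5,6,7]=6  [1,2,3,4,5]=10  [1,3,4,5,7]=20  [1,3,4,6,7]=10  [2,3,4,5,7]=30  [2,4,5,6,7]=30  [3,4,5,6,7]=30
  size 6 → [0,2,4,5,6,7]=36  [1,2,3,4,5,7]=60  [1,3,4,5,6,7]=60  [2,3,4,5,6,7]=90
  first=0(q) contributes 210
  first=1(u) contributes 126
|[w]| = 336

336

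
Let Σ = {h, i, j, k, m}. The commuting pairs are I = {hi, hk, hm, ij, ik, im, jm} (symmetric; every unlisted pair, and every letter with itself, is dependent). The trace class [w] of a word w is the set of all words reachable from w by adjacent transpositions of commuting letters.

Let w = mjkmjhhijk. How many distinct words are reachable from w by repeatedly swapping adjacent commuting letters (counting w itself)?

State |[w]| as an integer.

100

#0=m has no predecessor
#1=j has no predecessor
#2=k depends on [0:m, 1:j]
#3=m depends on [2:k]
#4=j depends on [2:k]
#5=h depends on [4:j]
#6=h depends on [5:h]
#7=i has no predecessor
#8=j depends on [6:h]
#9=k depends on [3:m, 8:j]
sources: [0:m, 1:j, 7:i]
N(rest) = Σ N(rest − s) over sources s of rest; N(one piece) = 1:
  size 1 → [7]=1  [9]=1
  size 2 → [3,9]=1  [7,9]=2  [8,9]=1
  size 3 → [3,7,9]=3  [3,8,9]=2  [6,8,9]=1  [7,8,9]=3
  size 4 → [3,6,8,9]=3  [3,7,8,9]=8  [5,6,8,9]=1  [6,7,8,9]=4
  size 5 → [3,5,6,8,9]=4  [3,6,7,8,9]=15  [4,5,6,8,9]=1  [5,6,7,8,9]=5
  size 6 → [3,4,5,6,8,9]=5  [3,5,6,7,8,9]=24  [4,5,6,7,8,9]=6
  size 7 → [2,3,4,5,6,8,9]=5  [3,4,5,6,7,8,9]=35
  size 8 → [0,2,3,4,5,6,8,9]=5  [1,2,3,4,5,6,8,9]=5  [2,3,4,5,6,7,8,9]=40
  first=0(m) contributes 45
  first=1(j) contributes 45
  first=7(i) contributes 10
|[w]| = 100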